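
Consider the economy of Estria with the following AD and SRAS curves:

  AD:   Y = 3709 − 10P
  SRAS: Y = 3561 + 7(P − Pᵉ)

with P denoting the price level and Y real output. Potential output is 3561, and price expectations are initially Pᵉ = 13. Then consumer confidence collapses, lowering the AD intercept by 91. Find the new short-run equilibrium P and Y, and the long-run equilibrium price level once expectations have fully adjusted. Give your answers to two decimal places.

Short run: P = 8.71, Y = 3530.94. Long run: P = 5.70.

AD shifts left: new AD is Y = 3618 − 10P. With Pᵉ = 13, SRAS is Y = 3470 + 7P.
Short run: 3618 − 10P = 3470 + 7P gives 148 = 17P, so P = 8.71 and Y = 3618 − 10P = 3530.94.
Y = 3530.94 is below potential 3561; expectations adjust and SRAS shifts right until Y = 3561.
Long run: on the new AD curve, 3561 = 3618 − 10P gives P = 5.70.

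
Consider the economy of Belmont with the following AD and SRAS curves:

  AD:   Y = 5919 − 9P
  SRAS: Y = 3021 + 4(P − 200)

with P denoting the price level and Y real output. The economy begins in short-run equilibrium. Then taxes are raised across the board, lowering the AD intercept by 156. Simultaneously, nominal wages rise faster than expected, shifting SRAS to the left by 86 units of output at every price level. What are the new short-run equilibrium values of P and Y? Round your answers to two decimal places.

After both shocks: AD is Y = 5763 − 9P and SRAS is Y = 2135 + 4P.
Setting them equal: 3628 = 13P, so P = 279.08.
Substituting into AD, Y = 3251.31.

P = 279.08, Y = 3251.31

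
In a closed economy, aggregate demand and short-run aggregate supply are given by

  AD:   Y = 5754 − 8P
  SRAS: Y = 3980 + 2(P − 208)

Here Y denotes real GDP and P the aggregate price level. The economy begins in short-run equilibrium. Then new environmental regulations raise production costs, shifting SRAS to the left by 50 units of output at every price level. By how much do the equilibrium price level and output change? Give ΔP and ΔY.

ΔP = +5, ΔY = -40

This is a negative supply shock: SRAS shifts left.
New SRAS: Y = 3514 + 2P.
Set AD = SRAS: 5754 − 8P = 3514 + 2P, so 2240 = 10P and P = 224.
Y = 5754 − 8·224 = 3962.
Initially P = 219, Y = 4002, so ΔP = +5 and ΔY = -40.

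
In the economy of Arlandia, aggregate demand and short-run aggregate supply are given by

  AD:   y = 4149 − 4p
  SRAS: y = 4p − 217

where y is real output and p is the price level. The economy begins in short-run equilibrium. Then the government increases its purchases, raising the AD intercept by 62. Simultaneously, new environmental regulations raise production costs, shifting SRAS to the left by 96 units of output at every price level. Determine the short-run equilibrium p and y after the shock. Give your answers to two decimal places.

p = 565.50, y = 1949.00

After both shocks: AD is y = 4211 − 4p and SRAS is y = 4p − 313.
Setting them equal: 4524 = 8p, so p = 565.50.
Substituting into AD, y = 1949.00.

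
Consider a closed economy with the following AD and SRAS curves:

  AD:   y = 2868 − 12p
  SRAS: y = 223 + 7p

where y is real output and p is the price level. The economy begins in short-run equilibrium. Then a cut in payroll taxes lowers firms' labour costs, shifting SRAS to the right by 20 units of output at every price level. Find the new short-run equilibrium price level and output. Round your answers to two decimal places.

This is a positive supply shock: SRAS shifts right.
New SRAS: y = 243 + 7p.
Set AD = SRAS: 2868 − 12p = 243 + 7p, so 2625 = 19p and p = 138.16.
Substituting into AD, y = 1210.11.

p = 138.16, y = 1210.11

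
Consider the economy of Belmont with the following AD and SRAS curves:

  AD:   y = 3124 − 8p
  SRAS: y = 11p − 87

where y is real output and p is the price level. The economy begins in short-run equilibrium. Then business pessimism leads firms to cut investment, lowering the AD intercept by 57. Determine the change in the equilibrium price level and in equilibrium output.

This is a negative demand shock: AD shifts left.
New AD: y = 3067 − 8p.
Set AD = SRAS: 3067 − 8p = 11p − 87, so 3154 = 19p and p = 166.
y = 3067 − 8·166 = 1739.
Initially p = 169, y = 1772, so Δp = -3 and Δy = -33.

Δp = -3, Δy = -33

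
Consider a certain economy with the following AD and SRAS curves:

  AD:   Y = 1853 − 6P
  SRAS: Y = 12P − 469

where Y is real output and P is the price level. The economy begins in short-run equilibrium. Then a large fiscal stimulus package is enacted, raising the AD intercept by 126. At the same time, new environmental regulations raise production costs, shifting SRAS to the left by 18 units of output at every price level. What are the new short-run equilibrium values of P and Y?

P = 137, Y = 1157

After both shocks: AD is Y = 1979 − 6P and SRAS is Y = 12P − 487.
Setting them equal: 2466 = 18P, so P = 137.
Y = 1979 − 6·137 = 1157.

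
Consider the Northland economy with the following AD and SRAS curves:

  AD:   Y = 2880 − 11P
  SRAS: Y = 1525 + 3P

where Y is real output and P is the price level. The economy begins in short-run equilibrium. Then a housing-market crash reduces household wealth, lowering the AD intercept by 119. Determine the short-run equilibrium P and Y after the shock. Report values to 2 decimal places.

This is a negative demand shock: AD shifts left.
New AD: Y = 2761 − 11P.
Set AD = SRAS: 2761 − 11P = 1525 + 3P, so 1236 = 14P and P = 88.29.
Substituting into AD, Y = 1789.86.

P = 88.29, Y = 1789.86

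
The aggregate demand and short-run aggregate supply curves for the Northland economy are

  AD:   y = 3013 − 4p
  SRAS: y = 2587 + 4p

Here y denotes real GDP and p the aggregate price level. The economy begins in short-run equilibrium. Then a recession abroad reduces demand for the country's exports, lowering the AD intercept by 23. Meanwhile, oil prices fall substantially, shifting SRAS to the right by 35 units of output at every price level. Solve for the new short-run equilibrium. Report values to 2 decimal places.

After both shocks: AD is y = 2990 − 4p and SRAS is y = 2622 + 4p.
Setting them equal: 368 = 8p, so p = 46.00.
Substituting into AD, y = 2806.00.

p = 46.00, y = 2806.00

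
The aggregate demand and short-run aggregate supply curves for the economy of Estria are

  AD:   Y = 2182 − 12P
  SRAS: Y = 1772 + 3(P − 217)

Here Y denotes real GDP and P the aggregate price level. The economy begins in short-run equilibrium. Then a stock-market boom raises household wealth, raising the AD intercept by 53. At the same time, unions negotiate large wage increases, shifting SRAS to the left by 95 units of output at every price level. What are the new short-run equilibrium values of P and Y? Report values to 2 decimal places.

P = 80.60, Y = 1267.80

After both shocks: AD is Y = 2235 − 12P and SRAS is Y = 1026 + 3P.
Setting them equal: 1209 = 15P, so P = 80.60.
Substituting into AD, Y = 1267.80.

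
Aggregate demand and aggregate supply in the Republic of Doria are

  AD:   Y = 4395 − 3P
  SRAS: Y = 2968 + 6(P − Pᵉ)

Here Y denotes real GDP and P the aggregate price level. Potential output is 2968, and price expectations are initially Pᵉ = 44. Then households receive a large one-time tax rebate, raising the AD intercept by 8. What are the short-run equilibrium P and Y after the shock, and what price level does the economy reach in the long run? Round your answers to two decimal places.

AD shifts right: new AD is Y = 4403 − 3P. With Pᵉ = 44, SRAS is Y = 2704 + 6P.
Short run: 4403 − 3P = 2704 + 6P gives 1699 = 9P, so P = 188.78 and Y = 4403 − 3P = 3836.67.
Y = 3836.67 is above potential 2968; expectations adjust and SRAS shifts left until Y = 2968.
Long run: on the new AD curve, 2968 = 4403 − 3P gives P = 478.33.

Short run: P = 188.78, Y = 3836.67. Long run: P = 478.33.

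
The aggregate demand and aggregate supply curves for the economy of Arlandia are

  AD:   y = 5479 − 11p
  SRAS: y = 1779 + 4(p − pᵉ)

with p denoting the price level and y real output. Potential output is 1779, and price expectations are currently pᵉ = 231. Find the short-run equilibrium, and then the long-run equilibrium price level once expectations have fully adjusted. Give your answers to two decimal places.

Short run: p = 308.27, y = 2088.07. Long run: p = 336.36.

Short run: with pᵉ = 231, SRAS is y = 855 + 4p. Setting AD = SRAS gives 4624 = 15p, so p = 308.27 and y = 5479 − 11p = 2088.07.
Output 2088.07 is above potential 1779, so over time expected prices rise and SRAS shifts left until y returns to 1779.
Long run: y = 1779 on the AD curve gives 1779 = 5479 − 11p, so p = 336.36.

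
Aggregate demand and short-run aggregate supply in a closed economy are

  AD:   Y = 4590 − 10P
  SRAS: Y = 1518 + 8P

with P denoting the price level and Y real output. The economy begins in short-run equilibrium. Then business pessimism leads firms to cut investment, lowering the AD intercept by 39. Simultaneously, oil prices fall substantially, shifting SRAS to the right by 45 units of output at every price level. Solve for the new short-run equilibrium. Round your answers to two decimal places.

After both shocks: AD is Y = 4551 − 10P and SRAS is Y = 1563 + 8P.
Setting them equal: 2988 = 18P, so P = 166.00.
Substituting into AD, Y = 2891.00.

P = 166.00, Y = 2891.00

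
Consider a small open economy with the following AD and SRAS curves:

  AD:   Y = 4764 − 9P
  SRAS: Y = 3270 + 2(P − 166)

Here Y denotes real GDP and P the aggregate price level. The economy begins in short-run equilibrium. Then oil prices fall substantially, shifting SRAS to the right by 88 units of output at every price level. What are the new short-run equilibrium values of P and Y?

This is a positive supply shock: SRAS shifts right.
New SRAS: Y = 3026 + 2P.
Set AD = SRAS: 4764 − 9P = 3026 + 2P, so 1738 = 11P and P = 158.
Y = 4764 − 9·158 = 3342.

P = 158, Y = 3342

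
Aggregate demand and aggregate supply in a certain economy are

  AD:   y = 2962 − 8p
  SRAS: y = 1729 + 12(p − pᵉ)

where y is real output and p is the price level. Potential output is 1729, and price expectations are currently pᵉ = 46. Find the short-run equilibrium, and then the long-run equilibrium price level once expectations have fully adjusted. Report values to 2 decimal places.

Short run: p = 89.25, y = 2248.00. Long run: p = 154.13.

Short run: with pᵉ = 46, SRAS is y = 1177 + 12p. Setting AD = SRAS gives 1785 = 20p, so p = 89.25 and y = 2962 − 8p = 2248.00.
Output 2248.00 is above potential 1729, so over time expected prices rise and SRAS shifts left until y returns to 1729.
Long run: y = 1729 on the AD curve gives 1729 = 2962 − 8p, so p = 154.13.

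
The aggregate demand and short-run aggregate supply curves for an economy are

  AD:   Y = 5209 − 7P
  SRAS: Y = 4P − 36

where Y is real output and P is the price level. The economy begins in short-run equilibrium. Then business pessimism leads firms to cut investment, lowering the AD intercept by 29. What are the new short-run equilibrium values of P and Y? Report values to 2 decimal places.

This is a negative demand shock: AD shifts left.
New AD: Y = 5180 − 7P.
Set AD = SRAS: 5180 − 7P = 4P − 36, so 5216 = 11P and P = 474.18.
Substituting into AD, Y = 1860.73.

P = 474.18, Y = 1860.73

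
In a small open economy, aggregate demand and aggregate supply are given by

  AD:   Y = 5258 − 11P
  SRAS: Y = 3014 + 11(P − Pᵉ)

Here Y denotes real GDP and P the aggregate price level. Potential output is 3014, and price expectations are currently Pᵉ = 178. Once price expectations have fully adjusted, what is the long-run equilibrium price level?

Long-run P = 204

Short run: with Pᵉ = 178, SRAS is Y = 1056 + 11P. Setting AD = SRAS gives 4202 = 22P, so P = 191 and Y = 5258 − 11·191 = 3157.
Output 3157 is above potential 3014, so over time expected prices rise and SRAS shifts left until Y returns to 3014.
Long run: Y = 3014 on the AD curve gives 3014 = 5258 − 11P, so P = 204.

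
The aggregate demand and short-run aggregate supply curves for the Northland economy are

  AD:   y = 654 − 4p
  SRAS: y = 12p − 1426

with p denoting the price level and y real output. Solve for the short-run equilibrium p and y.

p = 130, y = 134

Set AD = SRAS: 654 − 4p = 12p − 1426, so 2080 = 16p and p = 130.
Then y = 654 − 4·130 = 134.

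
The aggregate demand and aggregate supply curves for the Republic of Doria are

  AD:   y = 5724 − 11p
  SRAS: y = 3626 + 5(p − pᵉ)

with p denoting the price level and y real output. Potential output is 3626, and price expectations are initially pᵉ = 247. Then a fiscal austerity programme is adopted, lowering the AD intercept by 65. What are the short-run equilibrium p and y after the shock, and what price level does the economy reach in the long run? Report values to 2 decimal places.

Short run: p = 204.25, y = 3412.25. Long run: p = 184.82.

AD shifts left: new AD is y = 5659 − 11p. With pᵉ = 247, SRAS is y = 2391 + 5p.
Short run: 5659 − 11p = 2391 + 5p gives 3268 = 16p, so p = 204.25 and y = 5659 − 11p = 3412.25.
y = 3412.25 is below potential 3626; expectations adjust and SRAS shifts right until y = 3626.
Long run: on the new AD curve, 3626 = 5659 − 11p gives p = 184.82.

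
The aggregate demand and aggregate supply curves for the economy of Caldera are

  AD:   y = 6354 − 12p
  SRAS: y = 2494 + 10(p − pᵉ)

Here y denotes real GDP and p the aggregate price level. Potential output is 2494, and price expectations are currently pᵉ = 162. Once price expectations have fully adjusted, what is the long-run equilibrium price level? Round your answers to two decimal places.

Long-run p = 321.67

Short run: with pᵉ = 162, SRAS is y = 874 + 10p. Setting AD = SRAS gives 5480 = 22p, so p = 249.09 and y = 6354 − 12p = 3364.91.
Output 3364.91 is above potential 2494, so over time expected prices rise and SRAS shifts left until y returns to 2494.
Long run: y = 2494 on the AD curve gives 2494 = 6354 − 12p, so p = 321.67.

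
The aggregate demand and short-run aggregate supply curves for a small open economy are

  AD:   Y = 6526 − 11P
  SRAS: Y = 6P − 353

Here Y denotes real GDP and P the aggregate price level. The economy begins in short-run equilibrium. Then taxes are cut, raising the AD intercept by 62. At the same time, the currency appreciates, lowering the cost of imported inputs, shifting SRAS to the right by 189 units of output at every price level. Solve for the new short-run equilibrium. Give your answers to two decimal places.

After both shocks: AD is Y = 6588 − 11P and SRAS is Y = 6P − 164.
Setting them equal: 6752 = 17P, so P = 397.18.
Substituting into AD, Y = 2219.06.

P = 397.18, Y = 2219.06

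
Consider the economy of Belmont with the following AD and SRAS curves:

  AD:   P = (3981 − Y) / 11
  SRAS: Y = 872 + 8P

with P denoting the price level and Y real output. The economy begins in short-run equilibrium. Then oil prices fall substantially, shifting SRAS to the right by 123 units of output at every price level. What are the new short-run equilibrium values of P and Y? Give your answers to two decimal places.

P = 157.16, Y = 2252.26

This is a positive supply shock: SRAS shifts right.
New SRAS: Y = 995 + 8P.
Set AD = SRAS: 3981 − 11P = 995 + 8P, so 2986 = 19P and P = 157.16.
Substituting into AD, Y = 2252.26.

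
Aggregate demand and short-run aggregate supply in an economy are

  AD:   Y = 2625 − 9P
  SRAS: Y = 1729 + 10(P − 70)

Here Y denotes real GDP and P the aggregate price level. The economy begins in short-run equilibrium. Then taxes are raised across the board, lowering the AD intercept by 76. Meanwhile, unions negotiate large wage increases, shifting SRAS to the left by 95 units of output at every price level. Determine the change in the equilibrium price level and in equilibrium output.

ΔP = +1, ΔY = -85

After both shocks: AD is Y = 2549 − 9P and SRAS is Y = 934 + 10P.
Setting them equal: 1615 = 19P, so P = 85.
Y = 2549 − 9·85 = 1784.
Initially P = 84, Y = 1869, so ΔP = +1 and ΔY = -85.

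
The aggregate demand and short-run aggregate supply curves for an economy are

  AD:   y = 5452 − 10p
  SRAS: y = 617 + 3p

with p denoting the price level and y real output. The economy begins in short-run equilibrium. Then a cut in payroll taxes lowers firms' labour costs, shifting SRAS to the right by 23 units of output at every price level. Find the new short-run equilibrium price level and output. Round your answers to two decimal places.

p = 370.15, y = 1750.46

This is a positive supply shock: SRAS shifts right.
New SRAS: y = 640 + 3p.
Set AD = SRAS: 5452 − 10p = 640 + 3p, so 4812 = 13p and p = 370.15.
Substituting into AD, y = 1750.46.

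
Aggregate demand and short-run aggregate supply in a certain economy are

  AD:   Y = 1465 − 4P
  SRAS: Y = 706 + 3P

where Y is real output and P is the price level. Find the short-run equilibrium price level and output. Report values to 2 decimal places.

Set AD = SRAS: 1465 − 4P = 706 + 3P, so 759 = 7P and P = 108.43.
Substituting into AD, Y = 1465 − 4P = 1031.29.

P = 108.43, Y = 1031.29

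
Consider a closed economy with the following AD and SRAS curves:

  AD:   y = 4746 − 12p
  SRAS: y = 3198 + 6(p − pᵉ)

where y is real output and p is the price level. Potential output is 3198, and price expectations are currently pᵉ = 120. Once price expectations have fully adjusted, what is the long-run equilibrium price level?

Long-run p = 129

Short run: with pᵉ = 120, SRAS is y = 2478 + 6p. Setting AD = SRAS gives 2268 = 18p, so p = 126 and y = 4746 − 12·126 = 3234.
Output 3234 is above potential 3198, so over time expected prices rise and SRAS shifts left until y returns to 3198.
Long run: y = 3198 on the AD curve gives 3198 = 4746 − 12p, so p = 129.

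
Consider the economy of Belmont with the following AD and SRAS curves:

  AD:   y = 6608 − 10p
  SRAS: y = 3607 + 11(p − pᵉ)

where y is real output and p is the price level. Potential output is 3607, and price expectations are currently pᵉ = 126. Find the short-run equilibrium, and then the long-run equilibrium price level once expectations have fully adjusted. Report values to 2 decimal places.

Short run: with pᵉ = 126, SRAS is y = 2221 + 11p. Setting AD = SRAS gives 4387 = 21p, so p = 208.90 and y = 6608 − 10p = 4518.95.
Output 4518.95 is above potential 3607, so over time expected prices rise and SRAS shifts left until y returns to 3607.
Long run: y = 3607 on the AD curve gives 3607 = 6608 − 10p, so p = 300.10.

Short run: p = 208.90, y = 4518.95. Long run: p = 300.10.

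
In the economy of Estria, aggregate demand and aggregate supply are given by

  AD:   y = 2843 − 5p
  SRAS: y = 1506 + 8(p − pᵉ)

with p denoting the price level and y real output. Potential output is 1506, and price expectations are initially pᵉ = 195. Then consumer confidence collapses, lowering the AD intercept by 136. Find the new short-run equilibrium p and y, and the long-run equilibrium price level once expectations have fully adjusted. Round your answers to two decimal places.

Short run: p = 212.38, y = 1645.08. Long run: p = 240.20.

AD shifts left: new AD is y = 2707 − 5p. With pᵉ = 195, SRAS is y = 8p − 54.
Short run: 2707 − 5p = 8p − 54 gives 2761 = 13p, so p = 212.38 and y = 2707 − 5p = 1645.08.
y = 1645.08 is above potential 1506; expectations adjust and SRAS shifts left until y = 1506.
Long run: on the new AD curve, 1506 = 2707 − 5p gives p = 240.20.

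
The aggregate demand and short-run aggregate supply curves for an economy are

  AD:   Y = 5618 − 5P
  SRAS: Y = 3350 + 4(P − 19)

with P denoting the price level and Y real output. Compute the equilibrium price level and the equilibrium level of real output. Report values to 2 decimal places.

Write SRAS as Y = 3350 + 4P − 76 = 3274 + 4P.
Set AD = SRAS: 5618 − 5P = 3274 + 4P, so 2344 = 9P and P = 260.44.
Substituting into AD, Y = 5618 − 5P = 4315.78.

P = 260.44, Y = 4315.78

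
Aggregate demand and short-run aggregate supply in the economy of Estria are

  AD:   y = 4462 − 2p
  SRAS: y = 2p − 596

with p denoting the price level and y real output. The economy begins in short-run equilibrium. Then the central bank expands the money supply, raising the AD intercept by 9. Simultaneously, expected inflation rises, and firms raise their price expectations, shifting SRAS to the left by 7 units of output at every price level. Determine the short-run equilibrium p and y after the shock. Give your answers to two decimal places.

p = 1268.50, y = 1934.00

After both shocks: AD is y = 4471 − 2p and SRAS is y = 2p − 603.
Setting them equal: 5074 = 4p, so p = 1268.50.
Substituting into AD, y = 1934.00.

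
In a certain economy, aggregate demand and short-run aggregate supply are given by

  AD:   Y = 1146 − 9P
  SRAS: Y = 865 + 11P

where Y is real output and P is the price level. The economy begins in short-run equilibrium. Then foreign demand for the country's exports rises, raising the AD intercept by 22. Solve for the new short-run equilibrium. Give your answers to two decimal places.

This is a positive demand shock: AD shifts right.
New AD: Y = 1168 − 9P.
Set AD = SRAS: 1168 − 9P = 865 + 11P, so 303 = 20P and P = 15.15.
Substituting into AD, Y = 1031.65.

P = 15.15, Y = 1031.65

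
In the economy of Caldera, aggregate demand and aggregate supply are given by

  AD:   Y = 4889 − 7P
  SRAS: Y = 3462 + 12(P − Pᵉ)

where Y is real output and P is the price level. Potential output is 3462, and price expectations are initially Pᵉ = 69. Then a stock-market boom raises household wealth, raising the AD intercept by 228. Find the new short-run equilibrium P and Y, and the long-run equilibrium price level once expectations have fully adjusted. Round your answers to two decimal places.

AD shifts right: new AD is Y = 5117 − 7P. With Pᵉ = 69, SRAS is Y = 2634 + 12P.
Short run: 5117 − 7P = 2634 + 12P gives 2483 = 19P, so P = 130.68 and Y = 5117 − 7P = 4202.21.
Y = 4202.21 is above potential 3462; expectations adjust and SRAS shifts left until Y = 3462.
Long run: on the new AD curve, 3462 = 5117 − 7P gives P = 236.43.

Short run: P = 130.68, Y = 4202.21. Long run: P = 236.43.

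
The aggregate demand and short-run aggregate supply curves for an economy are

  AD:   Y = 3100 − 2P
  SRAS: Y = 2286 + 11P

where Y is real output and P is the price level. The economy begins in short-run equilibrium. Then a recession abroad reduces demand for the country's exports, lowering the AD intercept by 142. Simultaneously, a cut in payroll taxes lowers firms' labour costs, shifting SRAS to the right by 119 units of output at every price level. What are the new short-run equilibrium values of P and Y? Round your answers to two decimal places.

After both shocks: AD is Y = 2958 − 2P and SRAS is Y = 2405 + 11P.
Setting them equal: 553 = 13P, so P = 42.54.
Substituting into AD, Y = 2872.92.

P = 42.54, Y = 2872.92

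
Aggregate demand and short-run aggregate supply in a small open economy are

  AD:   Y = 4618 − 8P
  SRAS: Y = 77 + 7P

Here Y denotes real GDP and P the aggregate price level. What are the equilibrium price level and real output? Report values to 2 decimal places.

Set AD = SRAS: 4618 − 8P = 77 + 7P, so 4541 = 15P and P = 302.73.
Substituting into AD, Y = 4618 − 8P = 2196.13.

P = 302.73, Y = 2196.13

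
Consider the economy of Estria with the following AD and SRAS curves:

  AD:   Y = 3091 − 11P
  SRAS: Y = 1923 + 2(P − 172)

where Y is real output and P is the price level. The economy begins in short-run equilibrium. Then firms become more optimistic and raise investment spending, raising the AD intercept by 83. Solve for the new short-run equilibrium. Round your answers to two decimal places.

P = 122.69, Y = 1824.38

This is a positive demand shock: AD shifts right.
New AD: Y = 3174 − 11P.
SRAS can be written Y = 1579 + 2P.
Set AD = SRAS: 3174 − 11P = 1579 + 2P, so 1595 = 13P and P = 122.69.
Substituting into AD, Y = 1824.38.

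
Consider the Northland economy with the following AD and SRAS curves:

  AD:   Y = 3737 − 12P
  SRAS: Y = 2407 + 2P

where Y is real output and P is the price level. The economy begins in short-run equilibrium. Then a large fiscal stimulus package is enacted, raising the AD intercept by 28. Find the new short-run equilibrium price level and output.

This is a positive demand shock: AD shifts right.
New AD: Y = 3765 − 12P.
Set AD = SRAS: 3765 − 12P = 2407 + 2P, so 1358 = 14P and P = 97.
Y = 3765 − 12·97 = 2601.

P = 97, Y = 2601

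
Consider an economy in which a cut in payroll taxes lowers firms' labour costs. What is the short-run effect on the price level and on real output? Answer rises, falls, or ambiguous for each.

Price level: falls; output: rises

This is a favourable supply shock: SRAS shifts right.
Moving along the downward-sloping AD curve, P falls and Y rises.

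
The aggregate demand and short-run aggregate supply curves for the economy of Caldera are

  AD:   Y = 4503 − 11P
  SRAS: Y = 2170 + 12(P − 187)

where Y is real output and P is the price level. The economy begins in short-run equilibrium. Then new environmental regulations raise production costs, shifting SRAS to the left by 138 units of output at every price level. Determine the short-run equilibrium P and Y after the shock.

P = 205, Y = 2248

This is a negative supply shock: SRAS shifts left.
New SRAS: Y = 12P − 212.
Set AD = SRAS: 4503 − 11P = 12P − 212, so 4715 = 23P and P = 205.
Y = 4503 − 11·205 = 2248.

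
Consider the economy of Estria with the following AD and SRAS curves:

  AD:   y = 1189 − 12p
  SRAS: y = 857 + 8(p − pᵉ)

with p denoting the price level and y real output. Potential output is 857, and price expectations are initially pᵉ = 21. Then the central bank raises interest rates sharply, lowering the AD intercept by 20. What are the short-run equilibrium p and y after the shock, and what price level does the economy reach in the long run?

Short run: p = 24, y = 881. Long run: p = 26.

AD shifts left: new AD is y = 1169 − 12p. With pᵉ = 21, SRAS is y = 689 + 8p.
Short run: 1169 − 12p = 689 + 8p gives 480 = 20p, so p = 24 and y = 1169 − 12·24 = 881.
y = 881 is above potential 857; expectations adjust and SRAS shifts left until y = 857.
Long run: on the new AD curve, 857 = 1169 − 12p gives p = 26.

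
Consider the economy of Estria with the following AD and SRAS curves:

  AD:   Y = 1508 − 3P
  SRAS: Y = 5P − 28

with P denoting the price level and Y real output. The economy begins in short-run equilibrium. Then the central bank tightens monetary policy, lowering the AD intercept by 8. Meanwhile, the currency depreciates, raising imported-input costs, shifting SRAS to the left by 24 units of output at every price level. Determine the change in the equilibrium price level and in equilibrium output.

After both shocks: AD is Y = 1500 − 3P and SRAS is Y = 5P − 52.
Setting them equal: 1552 = 8P, so P = 194.
Y = 1500 − 3·194 = 918.
Initially P = 192, Y = 932, so ΔP = +2 and ΔY = -14.

ΔP = +2, ΔY = -14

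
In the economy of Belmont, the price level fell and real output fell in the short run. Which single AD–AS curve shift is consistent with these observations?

P fell and Y fell. An AD shift moves P and Y in the same direction; an SRAS shift moves them in opposite directions.
Here P and Y moved in the same direction, so the AD curve shifted.
Since Y fell, AD shifted left.

AD shifted left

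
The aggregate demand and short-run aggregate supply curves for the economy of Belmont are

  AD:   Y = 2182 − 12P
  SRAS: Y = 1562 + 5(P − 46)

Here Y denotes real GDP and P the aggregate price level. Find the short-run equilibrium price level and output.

Write SRAS as Y = 1562 + 5P − 230 = 1332 + 5P.
Set AD = SRAS: 2182 − 12P = 1332 + 5P, so 850 = 17P and P = 50.
Then Y = 2182 − 12·50 = 1582.

P = 50, Y = 1582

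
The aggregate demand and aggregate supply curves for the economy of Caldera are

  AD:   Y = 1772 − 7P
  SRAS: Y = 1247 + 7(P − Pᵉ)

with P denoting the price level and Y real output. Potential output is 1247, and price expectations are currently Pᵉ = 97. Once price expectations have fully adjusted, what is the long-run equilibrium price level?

Short run: with Pᵉ = 97, SRAS is Y = 568 + 7P. Setting AD = SRAS gives 1204 = 14P, so P = 86 and Y = 1772 − 7·86 = 1170.
Output 1170 is below potential 1247, so over time expected prices fall and SRAS shifts right until Y returns to 1247.
Long run: Y = 1247 on the AD curve gives 1247 = 1772 − 7P, so P = 75.

Long-run P = 75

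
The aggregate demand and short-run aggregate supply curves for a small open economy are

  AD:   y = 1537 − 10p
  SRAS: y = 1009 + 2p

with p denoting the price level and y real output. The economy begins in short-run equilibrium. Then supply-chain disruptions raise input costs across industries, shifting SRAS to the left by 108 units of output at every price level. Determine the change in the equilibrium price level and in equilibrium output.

This is a negative supply shock: SRAS shifts left.
New SRAS: y = 901 + 2p.
Set AD = SRAS: 1537 − 10p = 901 + 2p, so 636 = 12p and p = 53.
y = 1537 − 10·53 = 1007.
Initially p = 44, y = 1097, so Δp = +9 and Δy = -90.

Δp = +9, Δy = -90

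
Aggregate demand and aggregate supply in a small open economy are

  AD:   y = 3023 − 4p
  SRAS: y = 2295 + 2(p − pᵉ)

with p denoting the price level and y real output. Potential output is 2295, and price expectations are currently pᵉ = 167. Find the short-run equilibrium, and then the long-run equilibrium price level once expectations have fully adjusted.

Short run: p = 177, y = 2315. Long run: p = 182.

Short run: with pᵉ = 167, SRAS is y = 1961 + 2p. Setting AD = SRAS gives 1062 = 6p, so p = 177 and y = 3023 − 4·177 = 2315.
Output 2315 is above potential 2295, so over time expected prices rise and SRAS shifts left until y returns to 2295.
Long run: y = 2295 on the AD curve gives 2295 = 3023 − 4p, so p = 182.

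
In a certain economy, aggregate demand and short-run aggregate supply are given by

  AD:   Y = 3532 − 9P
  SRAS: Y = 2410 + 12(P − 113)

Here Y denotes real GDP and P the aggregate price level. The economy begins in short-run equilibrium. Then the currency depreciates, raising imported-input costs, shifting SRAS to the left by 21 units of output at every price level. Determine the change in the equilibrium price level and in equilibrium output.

ΔP = +1, ΔY = -9

This is a negative supply shock: SRAS shifts left.
New SRAS: Y = 1033 + 12P.
Set AD = SRAS: 3532 − 9P = 1033 + 12P, so 2499 = 21P and P = 119.
Y = 3532 − 9·119 = 2461.
Initially P = 118, Y = 2470, so ΔP = +1 and ΔY = -9.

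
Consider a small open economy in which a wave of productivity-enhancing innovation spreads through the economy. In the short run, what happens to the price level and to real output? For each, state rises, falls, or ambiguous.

Price level: falls; output: rises

This is a favourable supply shock: SRAS shifts right.
Moving along the downward-sloping AD curve, P falls and Y rises.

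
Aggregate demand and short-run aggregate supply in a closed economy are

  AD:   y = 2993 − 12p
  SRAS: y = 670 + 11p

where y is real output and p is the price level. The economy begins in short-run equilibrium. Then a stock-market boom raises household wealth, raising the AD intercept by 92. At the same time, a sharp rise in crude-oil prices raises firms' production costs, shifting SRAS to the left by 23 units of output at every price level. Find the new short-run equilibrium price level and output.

After both shocks: AD is y = 3085 − 12p and SRAS is y = 647 + 11p.
Setting them equal: 2438 = 23p, so p = 106.
y = 3085 − 12·106 = 1813.

p = 106, y = 1813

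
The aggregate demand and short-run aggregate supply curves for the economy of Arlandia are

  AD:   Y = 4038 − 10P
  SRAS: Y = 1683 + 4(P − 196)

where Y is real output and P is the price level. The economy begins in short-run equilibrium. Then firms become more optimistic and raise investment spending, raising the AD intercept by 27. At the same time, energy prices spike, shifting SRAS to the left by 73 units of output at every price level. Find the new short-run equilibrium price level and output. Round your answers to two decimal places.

After both shocks: AD is Y = 4065 − 10P and SRAS is Y = 826 + 4P.
Setting them equal: 3239 = 14P, so P = 231.36.
Substituting into AD, Y = 1751.43.

P = 231.36, Y = 1751.43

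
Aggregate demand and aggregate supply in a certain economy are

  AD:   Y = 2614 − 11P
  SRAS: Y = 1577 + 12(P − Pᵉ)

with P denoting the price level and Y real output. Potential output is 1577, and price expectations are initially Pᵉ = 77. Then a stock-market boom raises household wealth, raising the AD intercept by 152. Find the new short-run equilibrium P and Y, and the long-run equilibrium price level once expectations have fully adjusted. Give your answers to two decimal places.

AD shifts right: new AD is Y = 2766 − 11P. With Pᵉ = 77, SRAS is Y = 653 + 12P.
Short run: 2766 − 11P = 653 + 12P gives 2113 = 23P, so P = 91.87 and Y = 2766 − 11P = 1755.43.
Y = 1755.43 is above potential 1577; expectations adjust and SRAS shifts left until Y = 1577.
Long run: on the new AD curve, 1577 = 2766 − 11P gives P = 108.09.

Short run: P = 91.87, Y = 1755.43. Long run: P = 108.09.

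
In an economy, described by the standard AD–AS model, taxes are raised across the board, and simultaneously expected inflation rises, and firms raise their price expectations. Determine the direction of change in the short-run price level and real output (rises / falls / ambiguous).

Price level: ambiguous; output: falls

The first event is a negative demand shock: AD shifts left, which by itself pushes P down and Y down.
The second is an adverse supply shock: SRAS shifts left, which by itself pushes P up and Y down.
The two shocks push P in opposite directions, so the effect on P is ambiguous. Both shocks push Y down, so Y falls.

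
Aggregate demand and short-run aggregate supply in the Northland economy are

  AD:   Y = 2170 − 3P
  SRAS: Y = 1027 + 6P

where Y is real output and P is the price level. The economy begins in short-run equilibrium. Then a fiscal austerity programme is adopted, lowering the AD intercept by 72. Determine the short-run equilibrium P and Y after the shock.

P = 119, Y = 1741

This is a negative demand shock: AD shifts left.
New AD: Y = 2098 − 3P.
Set AD = SRAS: 2098 − 3P = 1027 + 6P, so 1071 = 9P and P = 119.
Y = 2098 − 3·119 = 1741.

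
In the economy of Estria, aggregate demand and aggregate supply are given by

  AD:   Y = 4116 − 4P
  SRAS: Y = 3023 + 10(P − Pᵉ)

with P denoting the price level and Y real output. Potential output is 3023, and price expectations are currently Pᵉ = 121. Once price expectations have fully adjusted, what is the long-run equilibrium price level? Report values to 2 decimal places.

Short run: with Pᵉ = 121, SRAS is Y = 1813 + 10P. Setting AD = SRAS gives 2303 = 14P, so P = 164.50 and Y = 4116 − 4P = 3458.00.
Output 3458.00 is above potential 3023, so over time expected prices rise and SRAS shifts left until Y returns to 3023.
Long run: Y = 3023 on the AD curve gives 3023 = 4116 − 4P, so P = 273.25.

Long-run P = 273.25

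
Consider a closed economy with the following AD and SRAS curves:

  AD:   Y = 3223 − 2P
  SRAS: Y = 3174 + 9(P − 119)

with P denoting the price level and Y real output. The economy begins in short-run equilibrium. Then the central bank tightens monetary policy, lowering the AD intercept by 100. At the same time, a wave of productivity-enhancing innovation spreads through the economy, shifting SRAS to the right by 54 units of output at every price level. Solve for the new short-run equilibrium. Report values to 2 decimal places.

After both shocks: AD is Y = 3123 − 2P and SRAS is Y = 2157 + 9P.
Setting them equal: 966 = 11P, so P = 87.82.
Substituting into AD, Y = 2947.36.

P = 87.82, Y = 2947.36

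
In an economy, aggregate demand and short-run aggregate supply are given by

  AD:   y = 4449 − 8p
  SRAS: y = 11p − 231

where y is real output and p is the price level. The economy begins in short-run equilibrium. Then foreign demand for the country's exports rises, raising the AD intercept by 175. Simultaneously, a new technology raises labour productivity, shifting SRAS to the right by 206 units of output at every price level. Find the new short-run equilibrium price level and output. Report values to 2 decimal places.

After both shocks: AD is y = 4624 − 8p and SRAS is y = 11p − 25.
Setting them equal: 4649 = 19p, so p = 244.68.
Substituting into AD, y = 2666.53.

p = 244.68, y = 2666.53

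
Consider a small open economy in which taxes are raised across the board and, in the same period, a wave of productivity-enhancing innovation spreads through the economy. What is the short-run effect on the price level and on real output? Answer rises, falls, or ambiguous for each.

Price level: falls; output: ambiguous

The first event is a negative demand shock: AD shifts left, which by itself pushes P down and Y down.
The second is a favourable supply shock: SRAS shifts right, which by itself pushes P down and Y up.
Both shocks push P down, so P falls. The two shocks push Y in opposite directions, so the effect on Y is ambiguous.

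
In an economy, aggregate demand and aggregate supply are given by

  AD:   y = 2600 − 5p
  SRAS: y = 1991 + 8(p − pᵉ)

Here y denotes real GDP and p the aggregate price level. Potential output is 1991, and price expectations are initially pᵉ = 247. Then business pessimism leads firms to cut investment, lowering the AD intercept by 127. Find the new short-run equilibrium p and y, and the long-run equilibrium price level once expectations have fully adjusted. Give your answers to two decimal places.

Short run: p = 189.08, y = 1527.62. Long run: p = 96.40.

AD shifts left: new AD is y = 2473 − 5p. With pᵉ = 247, SRAS is y = 15 + 8p.
Short run: 2473 − 5p = 15 + 8p gives 2458 = 13p, so p = 189.08 and y = 2473 − 5p = 1527.62.
y = 1527.62 is below potential 1991; expectations adjust and SRAS shifts right until y = 1991.
Long run: on the new AD curve, 1991 = 2473 − 5p gives p = 96.40.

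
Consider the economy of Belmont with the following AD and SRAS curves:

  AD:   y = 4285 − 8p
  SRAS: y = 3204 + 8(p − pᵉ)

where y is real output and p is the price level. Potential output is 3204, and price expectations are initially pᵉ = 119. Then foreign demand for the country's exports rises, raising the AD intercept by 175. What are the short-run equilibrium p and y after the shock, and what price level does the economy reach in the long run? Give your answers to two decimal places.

Short run: p = 138.00, y = 3356.00. Long run: p = 157.00.

AD shifts right: new AD is y = 4460 − 8p. With pᵉ = 119, SRAS is y = 2252 + 8p.
Short run: 4460 − 8p = 2252 + 8p gives 2208 = 16p, so p = 138.00 and y = 4460 − 8p = 3356.00.
y = 3356.00 is above potential 3204; expectations adjust and SRAS shifts left until y = 3204.
Long run: on the new AD curve, 3204 = 4460 − 8p gives p = 157.00.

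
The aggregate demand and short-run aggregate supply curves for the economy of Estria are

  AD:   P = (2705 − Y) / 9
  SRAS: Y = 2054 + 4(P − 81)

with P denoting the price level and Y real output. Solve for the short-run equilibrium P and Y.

P = 75, Y = 2030

Write SRAS as Y = 2054 + 4P − 324 = 1730 + 4P.
Rearrange AD to Y = 2705 − 9P.
Set AD = SRAS: 2705 − 9P = 1730 + 4P, so 975 = 13P and P = 75.
Then Y = 2705 − 9·75 = 2030.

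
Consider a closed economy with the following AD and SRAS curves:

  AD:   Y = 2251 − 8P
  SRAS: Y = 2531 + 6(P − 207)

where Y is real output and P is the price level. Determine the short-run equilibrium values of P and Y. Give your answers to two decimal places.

P = 68.71, Y = 1701.29

Write SRAS as Y = 2531 + 6P − 1242 = 1289 + 6P.
Set AD = SRAS: 2251 − 8P = 1289 + 6P, so 962 = 14P and P = 68.71.
Substituting into AD, Y = 2251 − 8P = 1701.29.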